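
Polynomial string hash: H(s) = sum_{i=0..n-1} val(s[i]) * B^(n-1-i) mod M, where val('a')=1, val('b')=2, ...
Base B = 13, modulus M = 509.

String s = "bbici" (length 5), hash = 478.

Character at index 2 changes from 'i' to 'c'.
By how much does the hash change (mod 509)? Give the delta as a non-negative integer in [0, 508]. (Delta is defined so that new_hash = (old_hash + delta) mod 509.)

Delta formula: (val(new) - val(old)) * B^(n-1-k) mod M
  val('c') - val('i') = 3 - 9 = -6
  B^(n-1-k) = 13^2 mod 509 = 169
  Delta = -6 * 169 mod 509 = 4

Answer: 4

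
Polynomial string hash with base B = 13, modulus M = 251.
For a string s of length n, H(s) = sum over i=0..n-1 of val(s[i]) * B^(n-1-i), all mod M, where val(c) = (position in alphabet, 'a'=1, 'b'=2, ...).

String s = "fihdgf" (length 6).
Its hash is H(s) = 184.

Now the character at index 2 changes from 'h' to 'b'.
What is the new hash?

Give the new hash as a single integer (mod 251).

val('h') = 8, val('b') = 2
Position k = 2, exponent = n-1-k = 3
B^3 mod M = 13^3 mod 251 = 189
Delta = (2 - 8) * 189 mod 251 = 121
New hash = (184 + 121) mod 251 = 54

Answer: 54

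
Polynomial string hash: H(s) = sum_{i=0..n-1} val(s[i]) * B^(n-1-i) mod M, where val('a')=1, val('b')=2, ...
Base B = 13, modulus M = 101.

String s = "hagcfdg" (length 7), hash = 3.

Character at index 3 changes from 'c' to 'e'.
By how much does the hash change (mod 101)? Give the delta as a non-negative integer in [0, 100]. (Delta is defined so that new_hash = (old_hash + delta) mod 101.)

Delta formula: (val(new) - val(old)) * B^(n-1-k) mod M
  val('e') - val('c') = 5 - 3 = 2
  B^(n-1-k) = 13^3 mod 101 = 76
  Delta = 2 * 76 mod 101 = 51

Answer: 51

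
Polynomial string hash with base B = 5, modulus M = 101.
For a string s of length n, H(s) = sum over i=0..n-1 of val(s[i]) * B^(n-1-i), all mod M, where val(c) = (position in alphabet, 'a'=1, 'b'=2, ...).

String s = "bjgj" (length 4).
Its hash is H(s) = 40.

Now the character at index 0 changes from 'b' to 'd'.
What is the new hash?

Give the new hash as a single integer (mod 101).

val('b') = 2, val('d') = 4
Position k = 0, exponent = n-1-k = 3
B^3 mod M = 5^3 mod 101 = 24
Delta = (4 - 2) * 24 mod 101 = 48
New hash = (40 + 48) mod 101 = 88

Answer: 88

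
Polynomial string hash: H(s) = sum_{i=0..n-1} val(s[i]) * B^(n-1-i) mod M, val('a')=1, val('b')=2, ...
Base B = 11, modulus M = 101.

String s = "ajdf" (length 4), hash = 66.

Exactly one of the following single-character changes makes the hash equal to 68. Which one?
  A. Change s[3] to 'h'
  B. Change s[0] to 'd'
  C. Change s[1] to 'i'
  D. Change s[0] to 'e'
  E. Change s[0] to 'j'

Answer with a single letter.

Answer: A

Derivation:
Option A: s[3]='f'->'h', delta=(8-6)*11^0 mod 101 = 2, hash=66+2 mod 101 = 68 <-- target
Option B: s[0]='a'->'d', delta=(4-1)*11^3 mod 101 = 54, hash=66+54 mod 101 = 19
Option C: s[1]='j'->'i', delta=(9-10)*11^2 mod 101 = 81, hash=66+81 mod 101 = 46
Option D: s[0]='a'->'e', delta=(5-1)*11^3 mod 101 = 72, hash=66+72 mod 101 = 37
Option E: s[0]='a'->'j', delta=(10-1)*11^3 mod 101 = 61, hash=66+61 mod 101 = 26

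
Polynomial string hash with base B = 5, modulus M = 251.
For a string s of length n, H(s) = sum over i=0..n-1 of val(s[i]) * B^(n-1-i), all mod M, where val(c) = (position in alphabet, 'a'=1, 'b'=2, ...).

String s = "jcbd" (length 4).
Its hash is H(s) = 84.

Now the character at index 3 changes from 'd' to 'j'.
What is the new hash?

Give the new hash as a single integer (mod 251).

Answer: 90

Derivation:
val('d') = 4, val('j') = 10
Position k = 3, exponent = n-1-k = 0
B^0 mod M = 5^0 mod 251 = 1
Delta = (10 - 4) * 1 mod 251 = 6
New hash = (84 + 6) mod 251 = 90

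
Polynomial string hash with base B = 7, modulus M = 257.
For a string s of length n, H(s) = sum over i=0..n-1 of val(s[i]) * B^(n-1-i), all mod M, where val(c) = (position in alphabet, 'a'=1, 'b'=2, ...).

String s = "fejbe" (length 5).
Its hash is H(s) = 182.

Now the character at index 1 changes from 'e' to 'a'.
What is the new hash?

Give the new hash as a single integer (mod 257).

val('e') = 5, val('a') = 1
Position k = 1, exponent = n-1-k = 3
B^3 mod M = 7^3 mod 257 = 86
Delta = (1 - 5) * 86 mod 257 = 170
New hash = (182 + 170) mod 257 = 95

Answer: 95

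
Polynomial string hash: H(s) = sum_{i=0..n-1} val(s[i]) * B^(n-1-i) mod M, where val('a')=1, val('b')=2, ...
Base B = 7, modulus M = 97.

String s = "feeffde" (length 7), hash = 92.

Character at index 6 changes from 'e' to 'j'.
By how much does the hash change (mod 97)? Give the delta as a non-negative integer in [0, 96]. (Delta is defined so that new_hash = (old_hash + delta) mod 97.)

Answer: 5

Derivation:
Delta formula: (val(new) - val(old)) * B^(n-1-k) mod M
  val('j') - val('e') = 10 - 5 = 5
  B^(n-1-k) = 7^0 mod 97 = 1
  Delta = 5 * 1 mod 97 = 5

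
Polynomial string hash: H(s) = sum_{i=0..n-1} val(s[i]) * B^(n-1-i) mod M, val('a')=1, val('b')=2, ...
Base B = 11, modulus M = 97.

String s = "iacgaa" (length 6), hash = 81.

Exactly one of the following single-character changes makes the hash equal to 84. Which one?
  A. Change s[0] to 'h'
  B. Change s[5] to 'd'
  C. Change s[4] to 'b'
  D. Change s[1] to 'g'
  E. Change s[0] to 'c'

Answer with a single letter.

Option A: s[0]='i'->'h', delta=(8-9)*11^5 mod 97 = 66, hash=81+66 mod 97 = 50
Option B: s[5]='a'->'d', delta=(4-1)*11^0 mod 97 = 3, hash=81+3 mod 97 = 84 <-- target
Option C: s[4]='a'->'b', delta=(2-1)*11^1 mod 97 = 11, hash=81+11 mod 97 = 92
Option D: s[1]='a'->'g', delta=(7-1)*11^4 mod 97 = 61, hash=81+61 mod 97 = 45
Option E: s[0]='i'->'c', delta=(3-9)*11^5 mod 97 = 8, hash=81+8 mod 97 = 89

Answer: B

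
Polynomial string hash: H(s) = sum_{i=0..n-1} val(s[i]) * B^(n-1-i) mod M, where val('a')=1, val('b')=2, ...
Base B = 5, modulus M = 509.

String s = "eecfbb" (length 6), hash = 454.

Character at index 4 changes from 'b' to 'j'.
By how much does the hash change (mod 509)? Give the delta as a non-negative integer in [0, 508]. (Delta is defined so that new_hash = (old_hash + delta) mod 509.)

Answer: 40

Derivation:
Delta formula: (val(new) - val(old)) * B^(n-1-k) mod M
  val('j') - val('b') = 10 - 2 = 8
  B^(n-1-k) = 5^1 mod 509 = 5
  Delta = 8 * 5 mod 509 = 40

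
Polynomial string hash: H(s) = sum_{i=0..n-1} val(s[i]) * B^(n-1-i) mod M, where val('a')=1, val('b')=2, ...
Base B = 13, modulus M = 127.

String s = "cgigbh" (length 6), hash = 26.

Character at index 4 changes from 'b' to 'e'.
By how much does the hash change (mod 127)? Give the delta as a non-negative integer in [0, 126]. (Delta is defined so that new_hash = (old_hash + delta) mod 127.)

Delta formula: (val(new) - val(old)) * B^(n-1-k) mod M
  val('e') - val('b') = 5 - 2 = 3
  B^(n-1-k) = 13^1 mod 127 = 13
  Delta = 3 * 13 mod 127 = 39

Answer: 39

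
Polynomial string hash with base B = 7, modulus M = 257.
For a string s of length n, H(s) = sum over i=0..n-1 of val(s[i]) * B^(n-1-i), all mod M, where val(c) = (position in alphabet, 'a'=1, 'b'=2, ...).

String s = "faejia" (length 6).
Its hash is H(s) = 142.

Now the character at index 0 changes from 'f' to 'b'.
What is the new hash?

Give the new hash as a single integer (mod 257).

val('f') = 6, val('b') = 2
Position k = 0, exponent = n-1-k = 5
B^5 mod M = 7^5 mod 257 = 102
Delta = (2 - 6) * 102 mod 257 = 106
New hash = (142 + 106) mod 257 = 248

Answer: 248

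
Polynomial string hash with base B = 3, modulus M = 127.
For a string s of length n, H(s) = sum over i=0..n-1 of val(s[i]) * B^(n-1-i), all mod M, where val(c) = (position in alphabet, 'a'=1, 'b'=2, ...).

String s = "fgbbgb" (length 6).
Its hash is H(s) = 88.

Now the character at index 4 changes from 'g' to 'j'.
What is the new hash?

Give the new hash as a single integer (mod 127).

Answer: 97

Derivation:
val('g') = 7, val('j') = 10
Position k = 4, exponent = n-1-k = 1
B^1 mod M = 3^1 mod 127 = 3
Delta = (10 - 7) * 3 mod 127 = 9
New hash = (88 + 9) mod 127 = 97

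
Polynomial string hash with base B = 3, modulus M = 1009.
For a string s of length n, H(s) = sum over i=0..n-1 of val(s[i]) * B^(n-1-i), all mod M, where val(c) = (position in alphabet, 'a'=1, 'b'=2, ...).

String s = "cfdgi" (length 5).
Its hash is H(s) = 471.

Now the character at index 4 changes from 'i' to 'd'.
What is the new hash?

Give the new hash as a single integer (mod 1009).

Answer: 466

Derivation:
val('i') = 9, val('d') = 4
Position k = 4, exponent = n-1-k = 0
B^0 mod M = 3^0 mod 1009 = 1
Delta = (4 - 9) * 1 mod 1009 = 1004
New hash = (471 + 1004) mod 1009 = 466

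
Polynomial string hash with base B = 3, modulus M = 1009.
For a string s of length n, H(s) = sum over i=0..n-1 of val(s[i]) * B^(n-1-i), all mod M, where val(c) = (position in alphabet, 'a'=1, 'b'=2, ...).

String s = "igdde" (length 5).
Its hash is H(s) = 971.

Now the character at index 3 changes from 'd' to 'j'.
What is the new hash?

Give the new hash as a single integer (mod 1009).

val('d') = 4, val('j') = 10
Position k = 3, exponent = n-1-k = 1
B^1 mod M = 3^1 mod 1009 = 3
Delta = (10 - 4) * 3 mod 1009 = 18
New hash = (971 + 18) mod 1009 = 989

Answer: 989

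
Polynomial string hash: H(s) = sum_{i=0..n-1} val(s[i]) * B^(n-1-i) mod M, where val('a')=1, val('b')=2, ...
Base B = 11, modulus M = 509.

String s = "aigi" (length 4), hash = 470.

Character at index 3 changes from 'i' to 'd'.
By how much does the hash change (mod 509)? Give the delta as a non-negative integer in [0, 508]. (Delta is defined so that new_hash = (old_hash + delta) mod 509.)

Delta formula: (val(new) - val(old)) * B^(n-1-k) mod M
  val('d') - val('i') = 4 - 9 = -5
  B^(n-1-k) = 11^0 mod 509 = 1
  Delta = -5 * 1 mod 509 = 504

Answer: 504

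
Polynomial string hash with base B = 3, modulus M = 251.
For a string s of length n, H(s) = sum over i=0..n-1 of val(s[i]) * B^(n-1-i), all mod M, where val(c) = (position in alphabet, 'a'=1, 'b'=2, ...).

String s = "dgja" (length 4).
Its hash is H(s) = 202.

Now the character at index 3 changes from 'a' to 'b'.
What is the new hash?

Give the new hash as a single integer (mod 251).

val('a') = 1, val('b') = 2
Position k = 3, exponent = n-1-k = 0
B^0 mod M = 3^0 mod 251 = 1
Delta = (2 - 1) * 1 mod 251 = 1
New hash = (202 + 1) mod 251 = 203

Answer: 203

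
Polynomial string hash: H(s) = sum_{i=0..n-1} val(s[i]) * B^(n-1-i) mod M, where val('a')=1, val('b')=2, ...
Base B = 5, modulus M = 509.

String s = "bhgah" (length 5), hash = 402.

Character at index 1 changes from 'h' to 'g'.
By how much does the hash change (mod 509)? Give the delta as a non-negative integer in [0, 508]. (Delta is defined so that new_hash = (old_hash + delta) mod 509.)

Answer: 384

Derivation:
Delta formula: (val(new) - val(old)) * B^(n-1-k) mod M
  val('g') - val('h') = 7 - 8 = -1
  B^(n-1-k) = 5^3 mod 509 = 125
  Delta = -1 * 125 mod 509 = 384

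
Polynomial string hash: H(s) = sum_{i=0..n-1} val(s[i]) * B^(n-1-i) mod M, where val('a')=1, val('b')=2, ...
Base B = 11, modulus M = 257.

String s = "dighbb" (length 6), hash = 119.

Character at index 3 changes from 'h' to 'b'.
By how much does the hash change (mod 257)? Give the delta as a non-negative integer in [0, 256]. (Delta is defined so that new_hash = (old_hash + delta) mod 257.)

Delta formula: (val(new) - val(old)) * B^(n-1-k) mod M
  val('b') - val('h') = 2 - 8 = -6
  B^(n-1-k) = 11^2 mod 257 = 121
  Delta = -6 * 121 mod 257 = 45

Answer: 45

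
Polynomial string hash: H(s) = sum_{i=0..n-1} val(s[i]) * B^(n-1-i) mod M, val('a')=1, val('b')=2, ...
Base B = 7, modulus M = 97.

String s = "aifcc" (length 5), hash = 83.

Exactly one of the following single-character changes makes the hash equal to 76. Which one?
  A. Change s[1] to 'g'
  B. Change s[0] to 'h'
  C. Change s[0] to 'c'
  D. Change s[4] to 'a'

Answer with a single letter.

Option A: s[1]='i'->'g', delta=(7-9)*7^3 mod 97 = 90, hash=83+90 mod 97 = 76 <-- target
Option B: s[0]='a'->'h', delta=(8-1)*7^4 mod 97 = 26, hash=83+26 mod 97 = 12
Option C: s[0]='a'->'c', delta=(3-1)*7^4 mod 97 = 49, hash=83+49 mod 97 = 35
Option D: s[4]='c'->'a', delta=(1-3)*7^0 mod 97 = 95, hash=83+95 mod 97 = 81

Answer: A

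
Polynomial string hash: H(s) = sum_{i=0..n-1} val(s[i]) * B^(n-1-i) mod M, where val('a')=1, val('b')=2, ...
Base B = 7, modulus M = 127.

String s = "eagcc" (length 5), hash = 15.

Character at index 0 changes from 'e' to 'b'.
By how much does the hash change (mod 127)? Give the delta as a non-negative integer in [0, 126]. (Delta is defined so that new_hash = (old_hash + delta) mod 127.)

Delta formula: (val(new) - val(old)) * B^(n-1-k) mod M
  val('b') - val('e') = 2 - 5 = -3
  B^(n-1-k) = 7^4 mod 127 = 115
  Delta = -3 * 115 mod 127 = 36

Answer: 36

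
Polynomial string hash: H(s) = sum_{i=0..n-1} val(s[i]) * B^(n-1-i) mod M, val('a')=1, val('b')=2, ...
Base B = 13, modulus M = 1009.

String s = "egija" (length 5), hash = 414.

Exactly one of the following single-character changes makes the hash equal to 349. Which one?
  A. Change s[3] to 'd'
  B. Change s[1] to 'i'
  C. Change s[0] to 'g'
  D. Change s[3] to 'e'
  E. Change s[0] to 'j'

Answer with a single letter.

Option A: s[3]='j'->'d', delta=(4-10)*13^1 mod 1009 = 931, hash=414+931 mod 1009 = 336
Option B: s[1]='g'->'i', delta=(9-7)*13^3 mod 1009 = 358, hash=414+358 mod 1009 = 772
Option C: s[0]='e'->'g', delta=(7-5)*13^4 mod 1009 = 618, hash=414+618 mod 1009 = 23
Option D: s[3]='j'->'e', delta=(5-10)*13^1 mod 1009 = 944, hash=414+944 mod 1009 = 349 <-- target
Option E: s[0]='e'->'j', delta=(10-5)*13^4 mod 1009 = 536, hash=414+536 mod 1009 = 950

Answer: D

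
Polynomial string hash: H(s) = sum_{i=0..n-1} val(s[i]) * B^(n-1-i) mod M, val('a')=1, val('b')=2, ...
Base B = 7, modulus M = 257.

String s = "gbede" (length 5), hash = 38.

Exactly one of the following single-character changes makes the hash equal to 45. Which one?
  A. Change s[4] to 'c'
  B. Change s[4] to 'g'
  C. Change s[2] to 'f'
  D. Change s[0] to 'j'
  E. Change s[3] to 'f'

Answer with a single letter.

Option A: s[4]='e'->'c', delta=(3-5)*7^0 mod 257 = 255, hash=38+255 mod 257 = 36
Option B: s[4]='e'->'g', delta=(7-5)*7^0 mod 257 = 2, hash=38+2 mod 257 = 40
Option C: s[2]='e'->'f', delta=(6-5)*7^2 mod 257 = 49, hash=38+49 mod 257 = 87
Option D: s[0]='g'->'j', delta=(10-7)*7^4 mod 257 = 7, hash=38+7 mod 257 = 45 <-- target
Option E: s[3]='d'->'f', delta=(6-4)*7^1 mod 257 = 14, hash=38+14 mod 257 = 52

Answer: D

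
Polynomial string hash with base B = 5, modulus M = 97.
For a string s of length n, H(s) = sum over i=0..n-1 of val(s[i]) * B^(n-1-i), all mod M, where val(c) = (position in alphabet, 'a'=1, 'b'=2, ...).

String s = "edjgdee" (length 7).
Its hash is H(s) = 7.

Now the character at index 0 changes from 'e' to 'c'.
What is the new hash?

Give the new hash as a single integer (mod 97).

val('e') = 5, val('c') = 3
Position k = 0, exponent = n-1-k = 6
B^6 mod M = 5^6 mod 97 = 8
Delta = (3 - 5) * 8 mod 97 = 81
New hash = (7 + 81) mod 97 = 88

Answer: 88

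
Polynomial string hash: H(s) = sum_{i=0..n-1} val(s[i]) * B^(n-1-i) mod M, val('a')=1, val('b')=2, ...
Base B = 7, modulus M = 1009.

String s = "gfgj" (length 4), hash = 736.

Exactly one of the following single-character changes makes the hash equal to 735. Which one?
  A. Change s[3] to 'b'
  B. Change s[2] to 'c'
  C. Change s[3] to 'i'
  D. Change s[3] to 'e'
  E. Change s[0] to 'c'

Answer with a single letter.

Answer: C

Derivation:
Option A: s[3]='j'->'b', delta=(2-10)*7^0 mod 1009 = 1001, hash=736+1001 mod 1009 = 728
Option B: s[2]='g'->'c', delta=(3-7)*7^1 mod 1009 = 981, hash=736+981 mod 1009 = 708
Option C: s[3]='j'->'i', delta=(9-10)*7^0 mod 1009 = 1008, hash=736+1008 mod 1009 = 735 <-- target
Option D: s[3]='j'->'e', delta=(5-10)*7^0 mod 1009 = 1004, hash=736+1004 mod 1009 = 731
Option E: s[0]='g'->'c', delta=(3-7)*7^3 mod 1009 = 646, hash=736+646 mod 1009 = 373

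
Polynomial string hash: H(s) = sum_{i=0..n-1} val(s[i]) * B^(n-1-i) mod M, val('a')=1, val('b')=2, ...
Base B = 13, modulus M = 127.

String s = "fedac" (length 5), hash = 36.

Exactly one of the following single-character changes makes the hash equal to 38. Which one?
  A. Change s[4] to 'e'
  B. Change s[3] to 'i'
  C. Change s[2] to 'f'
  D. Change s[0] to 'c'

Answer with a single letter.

Option A: s[4]='c'->'e', delta=(5-3)*13^0 mod 127 = 2, hash=36+2 mod 127 = 38 <-- target
Option B: s[3]='a'->'i', delta=(9-1)*13^1 mod 127 = 104, hash=36+104 mod 127 = 13
Option C: s[2]='d'->'f', delta=(6-4)*13^2 mod 127 = 84, hash=36+84 mod 127 = 120
Option D: s[0]='f'->'c', delta=(3-6)*13^4 mod 127 = 42, hash=36+42 mod 127 = 78

Answer: A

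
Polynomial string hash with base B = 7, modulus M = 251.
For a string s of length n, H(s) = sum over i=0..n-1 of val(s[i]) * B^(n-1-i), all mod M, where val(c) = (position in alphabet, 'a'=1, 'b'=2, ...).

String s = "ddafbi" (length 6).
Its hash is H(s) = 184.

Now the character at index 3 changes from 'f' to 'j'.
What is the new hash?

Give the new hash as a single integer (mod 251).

Answer: 129

Derivation:
val('f') = 6, val('j') = 10
Position k = 3, exponent = n-1-k = 2
B^2 mod M = 7^2 mod 251 = 49
Delta = (10 - 6) * 49 mod 251 = 196
New hash = (184 + 196) mod 251 = 129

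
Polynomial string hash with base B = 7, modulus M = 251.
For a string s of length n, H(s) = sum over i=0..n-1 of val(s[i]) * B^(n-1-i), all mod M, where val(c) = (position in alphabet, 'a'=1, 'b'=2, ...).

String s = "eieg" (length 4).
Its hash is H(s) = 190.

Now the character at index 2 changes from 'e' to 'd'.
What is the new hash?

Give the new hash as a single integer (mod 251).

val('e') = 5, val('d') = 4
Position k = 2, exponent = n-1-k = 1
B^1 mod M = 7^1 mod 251 = 7
Delta = (4 - 5) * 7 mod 251 = 244
New hash = (190 + 244) mod 251 = 183

Answer: 183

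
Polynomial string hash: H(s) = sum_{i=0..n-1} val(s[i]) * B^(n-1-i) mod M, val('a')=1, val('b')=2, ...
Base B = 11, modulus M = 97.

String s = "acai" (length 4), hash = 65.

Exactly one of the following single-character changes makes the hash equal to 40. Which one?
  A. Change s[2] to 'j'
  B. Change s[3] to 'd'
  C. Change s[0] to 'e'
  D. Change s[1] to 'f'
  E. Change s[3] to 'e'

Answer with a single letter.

Option A: s[2]='a'->'j', delta=(10-1)*11^1 mod 97 = 2, hash=65+2 mod 97 = 67
Option B: s[3]='i'->'d', delta=(4-9)*11^0 mod 97 = 92, hash=65+92 mod 97 = 60
Option C: s[0]='a'->'e', delta=(5-1)*11^3 mod 97 = 86, hash=65+86 mod 97 = 54
Option D: s[1]='c'->'f', delta=(6-3)*11^2 mod 97 = 72, hash=65+72 mod 97 = 40 <-- target
Option E: s[3]='i'->'e', delta=(5-9)*11^0 mod 97 = 93, hash=65+93 mod 97 = 61

Answer: D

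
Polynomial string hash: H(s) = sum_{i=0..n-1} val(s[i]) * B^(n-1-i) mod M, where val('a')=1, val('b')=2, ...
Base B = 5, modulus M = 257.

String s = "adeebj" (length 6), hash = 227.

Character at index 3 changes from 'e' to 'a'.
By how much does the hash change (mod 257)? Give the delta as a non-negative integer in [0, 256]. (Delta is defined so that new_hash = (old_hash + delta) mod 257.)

Delta formula: (val(new) - val(old)) * B^(n-1-k) mod M
  val('a') - val('e') = 1 - 5 = -4
  B^(n-1-k) = 5^2 mod 257 = 25
  Delta = -4 * 25 mod 257 = 157

Answer: 157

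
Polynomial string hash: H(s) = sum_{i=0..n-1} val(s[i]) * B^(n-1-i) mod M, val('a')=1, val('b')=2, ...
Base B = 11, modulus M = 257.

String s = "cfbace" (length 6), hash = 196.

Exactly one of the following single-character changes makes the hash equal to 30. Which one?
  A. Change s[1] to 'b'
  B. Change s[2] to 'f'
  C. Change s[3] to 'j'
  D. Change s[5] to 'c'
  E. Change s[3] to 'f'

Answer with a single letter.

Answer: E

Derivation:
Option A: s[1]='f'->'b', delta=(2-6)*11^4 mod 257 = 32, hash=196+32 mod 257 = 228
Option B: s[2]='b'->'f', delta=(6-2)*11^3 mod 257 = 184, hash=196+184 mod 257 = 123
Option C: s[3]='a'->'j', delta=(10-1)*11^2 mod 257 = 61, hash=196+61 mod 257 = 0
Option D: s[5]='e'->'c', delta=(3-5)*11^0 mod 257 = 255, hash=196+255 mod 257 = 194
Option E: s[3]='a'->'f', delta=(6-1)*11^2 mod 257 = 91, hash=196+91 mod 257 = 30 <-- target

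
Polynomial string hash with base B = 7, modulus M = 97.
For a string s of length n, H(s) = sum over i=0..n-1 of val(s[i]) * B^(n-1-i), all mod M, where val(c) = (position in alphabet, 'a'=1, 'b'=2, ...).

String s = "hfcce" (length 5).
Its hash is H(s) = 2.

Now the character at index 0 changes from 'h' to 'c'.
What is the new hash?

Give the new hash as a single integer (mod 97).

val('h') = 8, val('c') = 3
Position k = 0, exponent = n-1-k = 4
B^4 mod M = 7^4 mod 97 = 73
Delta = (3 - 8) * 73 mod 97 = 23
New hash = (2 + 23) mod 97 = 25

Answer: 25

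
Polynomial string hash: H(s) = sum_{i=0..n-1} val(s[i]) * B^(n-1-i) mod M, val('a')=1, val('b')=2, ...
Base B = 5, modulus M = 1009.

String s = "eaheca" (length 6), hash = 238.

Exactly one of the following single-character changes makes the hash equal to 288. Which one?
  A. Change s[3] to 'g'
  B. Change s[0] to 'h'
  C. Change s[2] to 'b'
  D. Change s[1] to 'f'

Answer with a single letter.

Option A: s[3]='e'->'g', delta=(7-5)*5^2 mod 1009 = 50, hash=238+50 mod 1009 = 288 <-- target
Option B: s[0]='e'->'h', delta=(8-5)*5^5 mod 1009 = 294, hash=238+294 mod 1009 = 532
Option C: s[2]='h'->'b', delta=(2-8)*5^3 mod 1009 = 259, hash=238+259 mod 1009 = 497
Option D: s[1]='a'->'f', delta=(6-1)*5^4 mod 1009 = 98, hash=238+98 mod 1009 = 336

Answer: A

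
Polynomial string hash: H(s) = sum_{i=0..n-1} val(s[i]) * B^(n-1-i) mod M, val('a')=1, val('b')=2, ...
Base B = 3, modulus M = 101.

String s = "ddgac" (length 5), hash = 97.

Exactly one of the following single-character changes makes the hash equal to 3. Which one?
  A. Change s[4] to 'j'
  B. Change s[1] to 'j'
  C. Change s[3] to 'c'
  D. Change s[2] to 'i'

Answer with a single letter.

Option A: s[4]='c'->'j', delta=(10-3)*3^0 mod 101 = 7, hash=97+7 mod 101 = 3 <-- target
Option B: s[1]='d'->'j', delta=(10-4)*3^3 mod 101 = 61, hash=97+61 mod 101 = 57
Option C: s[3]='a'->'c', delta=(3-1)*3^1 mod 101 = 6, hash=97+6 mod 101 = 2
Option D: s[2]='g'->'i', delta=(9-7)*3^2 mod 101 = 18, hash=97+18 mod 101 = 14

Answer: A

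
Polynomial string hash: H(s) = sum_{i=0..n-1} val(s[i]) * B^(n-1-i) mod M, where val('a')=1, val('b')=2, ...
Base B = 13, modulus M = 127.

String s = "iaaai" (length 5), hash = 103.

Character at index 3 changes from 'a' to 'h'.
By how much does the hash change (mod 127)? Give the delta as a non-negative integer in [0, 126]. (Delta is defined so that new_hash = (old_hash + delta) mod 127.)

Delta formula: (val(new) - val(old)) * B^(n-1-k) mod M
  val('h') - val('a') = 8 - 1 = 7
  B^(n-1-k) = 13^1 mod 127 = 13
  Delta = 7 * 13 mod 127 = 91

Answer: 91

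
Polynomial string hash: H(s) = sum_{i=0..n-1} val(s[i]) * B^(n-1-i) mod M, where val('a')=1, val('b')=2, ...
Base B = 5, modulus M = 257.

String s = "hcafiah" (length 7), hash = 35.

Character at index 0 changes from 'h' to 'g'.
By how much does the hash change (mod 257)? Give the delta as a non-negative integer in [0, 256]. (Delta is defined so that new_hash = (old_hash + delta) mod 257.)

Delta formula: (val(new) - val(old)) * B^(n-1-k) mod M
  val('g') - val('h') = 7 - 8 = -1
  B^(n-1-k) = 5^6 mod 257 = 205
  Delta = -1 * 205 mod 257 = 52

Answer: 52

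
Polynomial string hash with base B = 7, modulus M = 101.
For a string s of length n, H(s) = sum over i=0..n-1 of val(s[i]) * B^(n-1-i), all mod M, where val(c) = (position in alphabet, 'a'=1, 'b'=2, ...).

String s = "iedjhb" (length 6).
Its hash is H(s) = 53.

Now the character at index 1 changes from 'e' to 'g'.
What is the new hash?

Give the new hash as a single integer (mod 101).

Answer: 7

Derivation:
val('e') = 5, val('g') = 7
Position k = 1, exponent = n-1-k = 4
B^4 mod M = 7^4 mod 101 = 78
Delta = (7 - 5) * 78 mod 101 = 55
New hash = (53 + 55) mod 101 = 7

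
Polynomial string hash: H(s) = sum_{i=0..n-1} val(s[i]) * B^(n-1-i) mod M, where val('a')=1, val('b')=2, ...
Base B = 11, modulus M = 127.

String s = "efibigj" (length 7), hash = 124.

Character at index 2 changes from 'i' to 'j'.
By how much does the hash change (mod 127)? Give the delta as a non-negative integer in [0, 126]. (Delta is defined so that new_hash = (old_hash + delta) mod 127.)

Delta formula: (val(new) - val(old)) * B^(n-1-k) mod M
  val('j') - val('i') = 10 - 9 = 1
  B^(n-1-k) = 11^4 mod 127 = 36
  Delta = 1 * 36 mod 127 = 36

Answer: 36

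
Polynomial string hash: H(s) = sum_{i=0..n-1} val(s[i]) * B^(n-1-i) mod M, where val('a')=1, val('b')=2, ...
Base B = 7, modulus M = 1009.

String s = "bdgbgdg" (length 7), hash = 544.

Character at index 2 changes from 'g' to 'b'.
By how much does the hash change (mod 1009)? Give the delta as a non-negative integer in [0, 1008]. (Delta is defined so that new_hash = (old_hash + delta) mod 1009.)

Answer: 103

Derivation:
Delta formula: (val(new) - val(old)) * B^(n-1-k) mod M
  val('b') - val('g') = 2 - 7 = -5
  B^(n-1-k) = 7^4 mod 1009 = 383
  Delta = -5 * 383 mod 1009 = 103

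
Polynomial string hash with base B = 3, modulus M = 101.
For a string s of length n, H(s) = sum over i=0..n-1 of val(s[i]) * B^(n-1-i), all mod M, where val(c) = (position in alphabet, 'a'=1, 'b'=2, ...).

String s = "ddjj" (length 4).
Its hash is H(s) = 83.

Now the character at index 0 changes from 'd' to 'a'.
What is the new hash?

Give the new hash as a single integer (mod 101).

Answer: 2

Derivation:
val('d') = 4, val('a') = 1
Position k = 0, exponent = n-1-k = 3
B^3 mod M = 3^3 mod 101 = 27
Delta = (1 - 4) * 27 mod 101 = 20
New hash = (83 + 20) mod 101 = 2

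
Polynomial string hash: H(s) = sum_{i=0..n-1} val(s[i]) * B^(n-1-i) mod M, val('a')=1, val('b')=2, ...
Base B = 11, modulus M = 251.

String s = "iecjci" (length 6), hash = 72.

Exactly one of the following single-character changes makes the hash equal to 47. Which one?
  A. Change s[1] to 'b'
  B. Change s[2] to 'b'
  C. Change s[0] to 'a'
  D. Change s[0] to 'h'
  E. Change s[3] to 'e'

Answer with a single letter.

Option A: s[1]='e'->'b', delta=(2-5)*11^4 mod 251 = 2, hash=72+2 mod 251 = 74
Option B: s[2]='c'->'b', delta=(2-3)*11^3 mod 251 = 175, hash=72+175 mod 251 = 247
Option C: s[0]='i'->'a', delta=(1-9)*11^5 mod 251 = 226, hash=72+226 mod 251 = 47 <-- target
Option D: s[0]='i'->'h', delta=(8-9)*11^5 mod 251 = 91, hash=72+91 mod 251 = 163
Option E: s[3]='j'->'e', delta=(5-10)*11^2 mod 251 = 148, hash=72+148 mod 251 = 220

Answer: C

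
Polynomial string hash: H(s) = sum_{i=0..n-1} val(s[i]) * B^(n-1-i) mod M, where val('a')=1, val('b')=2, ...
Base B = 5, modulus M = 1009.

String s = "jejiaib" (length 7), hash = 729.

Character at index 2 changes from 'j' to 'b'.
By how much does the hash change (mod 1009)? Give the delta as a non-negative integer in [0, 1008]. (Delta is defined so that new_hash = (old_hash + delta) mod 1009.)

Answer: 45

Derivation:
Delta formula: (val(new) - val(old)) * B^(n-1-k) mod M
  val('b') - val('j') = 2 - 10 = -8
  B^(n-1-k) = 5^4 mod 1009 = 625
  Delta = -8 * 625 mod 1009 = 45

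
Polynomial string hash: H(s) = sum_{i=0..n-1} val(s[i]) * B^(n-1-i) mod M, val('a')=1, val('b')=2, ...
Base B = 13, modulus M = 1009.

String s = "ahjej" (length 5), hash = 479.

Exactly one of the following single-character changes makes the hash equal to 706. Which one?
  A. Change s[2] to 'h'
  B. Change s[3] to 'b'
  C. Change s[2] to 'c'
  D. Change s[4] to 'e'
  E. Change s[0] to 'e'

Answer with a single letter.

Answer: E

Derivation:
Option A: s[2]='j'->'h', delta=(8-10)*13^2 mod 1009 = 671, hash=479+671 mod 1009 = 141
Option B: s[3]='e'->'b', delta=(2-5)*13^1 mod 1009 = 970, hash=479+970 mod 1009 = 440
Option C: s[2]='j'->'c', delta=(3-10)*13^2 mod 1009 = 835, hash=479+835 mod 1009 = 305
Option D: s[4]='j'->'e', delta=(5-10)*13^0 mod 1009 = 1004, hash=479+1004 mod 1009 = 474
Option E: s[0]='a'->'e', delta=(5-1)*13^4 mod 1009 = 227, hash=479+227 mod 1009 = 706 <-- target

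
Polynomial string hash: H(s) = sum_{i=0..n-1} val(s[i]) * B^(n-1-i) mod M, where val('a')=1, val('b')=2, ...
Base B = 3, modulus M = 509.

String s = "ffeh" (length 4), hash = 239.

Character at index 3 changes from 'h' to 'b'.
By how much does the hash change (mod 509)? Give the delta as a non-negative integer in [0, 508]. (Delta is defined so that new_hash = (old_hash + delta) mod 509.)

Delta formula: (val(new) - val(old)) * B^(n-1-k) mod M
  val('b') - val('h') = 2 - 8 = -6
  B^(n-1-k) = 3^0 mod 509 = 1
  Delta = -6 * 1 mod 509 = 503

Answer: 503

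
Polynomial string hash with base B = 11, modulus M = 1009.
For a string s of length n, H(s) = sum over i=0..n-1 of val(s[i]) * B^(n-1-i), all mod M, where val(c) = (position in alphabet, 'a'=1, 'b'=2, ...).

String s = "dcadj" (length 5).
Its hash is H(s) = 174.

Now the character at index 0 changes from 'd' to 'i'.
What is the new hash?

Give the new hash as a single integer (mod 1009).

Answer: 731

Derivation:
val('d') = 4, val('i') = 9
Position k = 0, exponent = n-1-k = 4
B^4 mod M = 11^4 mod 1009 = 515
Delta = (9 - 4) * 515 mod 1009 = 557
New hash = (174 + 557) mod 1009 = 731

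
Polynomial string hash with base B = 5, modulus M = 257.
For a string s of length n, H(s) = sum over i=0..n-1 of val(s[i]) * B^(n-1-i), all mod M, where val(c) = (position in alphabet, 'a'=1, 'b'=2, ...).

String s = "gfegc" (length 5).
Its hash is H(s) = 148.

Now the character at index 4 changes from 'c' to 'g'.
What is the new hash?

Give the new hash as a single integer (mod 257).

Answer: 152

Derivation:
val('c') = 3, val('g') = 7
Position k = 4, exponent = n-1-k = 0
B^0 mod M = 5^0 mod 257 = 1
Delta = (7 - 3) * 1 mod 257 = 4
New hash = (148 + 4) mod 257 = 152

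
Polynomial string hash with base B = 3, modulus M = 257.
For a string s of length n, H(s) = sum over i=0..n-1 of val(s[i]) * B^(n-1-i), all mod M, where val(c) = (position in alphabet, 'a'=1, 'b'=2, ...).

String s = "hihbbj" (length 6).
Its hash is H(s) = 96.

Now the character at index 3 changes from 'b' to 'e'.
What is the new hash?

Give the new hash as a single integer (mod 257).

Answer: 123

Derivation:
val('b') = 2, val('e') = 5
Position k = 3, exponent = n-1-k = 2
B^2 mod M = 3^2 mod 257 = 9
Delta = (5 - 2) * 9 mod 257 = 27
New hash = (96 + 27) mod 257 = 123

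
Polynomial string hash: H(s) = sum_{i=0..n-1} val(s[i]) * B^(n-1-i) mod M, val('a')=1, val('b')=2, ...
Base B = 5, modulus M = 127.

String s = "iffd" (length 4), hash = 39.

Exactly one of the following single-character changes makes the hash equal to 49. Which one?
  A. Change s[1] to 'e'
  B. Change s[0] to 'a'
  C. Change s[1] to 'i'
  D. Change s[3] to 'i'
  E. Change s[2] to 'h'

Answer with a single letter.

Answer: E

Derivation:
Option A: s[1]='f'->'e', delta=(5-6)*5^2 mod 127 = 102, hash=39+102 mod 127 = 14
Option B: s[0]='i'->'a', delta=(1-9)*5^3 mod 127 = 16, hash=39+16 mod 127 = 55
Option C: s[1]='f'->'i', delta=(9-6)*5^2 mod 127 = 75, hash=39+75 mod 127 = 114
Option D: s[3]='d'->'i', delta=(9-4)*5^0 mod 127 = 5, hash=39+5 mod 127 = 44
Option E: s[2]='f'->'h', delta=(8-6)*5^1 mod 127 = 10, hash=39+10 mod 127 = 49 <-- target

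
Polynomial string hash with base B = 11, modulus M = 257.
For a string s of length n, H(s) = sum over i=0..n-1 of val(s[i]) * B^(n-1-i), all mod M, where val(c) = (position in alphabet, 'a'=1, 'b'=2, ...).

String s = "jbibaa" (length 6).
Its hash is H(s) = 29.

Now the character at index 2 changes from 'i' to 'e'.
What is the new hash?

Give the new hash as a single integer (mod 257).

val('i') = 9, val('e') = 5
Position k = 2, exponent = n-1-k = 3
B^3 mod M = 11^3 mod 257 = 46
Delta = (5 - 9) * 46 mod 257 = 73
New hash = (29 + 73) mod 257 = 102

Answer: 102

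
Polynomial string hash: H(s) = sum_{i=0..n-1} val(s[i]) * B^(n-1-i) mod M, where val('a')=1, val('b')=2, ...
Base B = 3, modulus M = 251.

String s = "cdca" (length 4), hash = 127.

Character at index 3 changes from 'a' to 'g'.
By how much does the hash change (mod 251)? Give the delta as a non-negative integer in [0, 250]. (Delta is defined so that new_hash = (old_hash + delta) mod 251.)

Answer: 6

Derivation:
Delta formula: (val(new) - val(old)) * B^(n-1-k) mod M
  val('g') - val('a') = 7 - 1 = 6
  B^(n-1-k) = 3^0 mod 251 = 1
  Delta = 6 * 1 mod 251 = 6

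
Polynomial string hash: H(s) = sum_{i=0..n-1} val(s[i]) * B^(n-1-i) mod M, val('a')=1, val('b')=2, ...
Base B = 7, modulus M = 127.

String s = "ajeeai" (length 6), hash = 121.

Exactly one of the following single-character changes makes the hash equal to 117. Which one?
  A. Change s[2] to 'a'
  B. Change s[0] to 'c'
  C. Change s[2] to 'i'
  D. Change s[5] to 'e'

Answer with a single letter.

Option A: s[2]='e'->'a', delta=(1-5)*7^3 mod 127 = 25, hash=121+25 mod 127 = 19
Option B: s[0]='a'->'c', delta=(3-1)*7^5 mod 127 = 86, hash=121+86 mod 127 = 80
Option C: s[2]='e'->'i', delta=(9-5)*7^3 mod 127 = 102, hash=121+102 mod 127 = 96
Option D: s[5]='i'->'e', delta=(5-9)*7^0 mod 127 = 123, hash=121+123 mod 127 = 117 <-- target

Answer: D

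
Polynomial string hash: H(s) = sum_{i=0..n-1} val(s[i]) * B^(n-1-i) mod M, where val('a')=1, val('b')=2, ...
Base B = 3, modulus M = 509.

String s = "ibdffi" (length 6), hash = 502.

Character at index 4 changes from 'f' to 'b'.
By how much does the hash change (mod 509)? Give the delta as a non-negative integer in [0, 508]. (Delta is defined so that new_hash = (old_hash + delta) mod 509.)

Answer: 497

Derivation:
Delta formula: (val(new) - val(old)) * B^(n-1-k) mod M
  val('b') - val('f') = 2 - 6 = -4
  B^(n-1-k) = 3^1 mod 509 = 3
  Delta = -4 * 3 mod 509 = 497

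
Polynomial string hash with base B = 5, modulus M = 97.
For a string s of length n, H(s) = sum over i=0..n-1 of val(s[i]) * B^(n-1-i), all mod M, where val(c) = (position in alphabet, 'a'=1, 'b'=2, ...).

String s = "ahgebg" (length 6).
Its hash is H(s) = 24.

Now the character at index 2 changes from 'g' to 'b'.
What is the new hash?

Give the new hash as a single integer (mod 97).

val('g') = 7, val('b') = 2
Position k = 2, exponent = n-1-k = 3
B^3 mod M = 5^3 mod 97 = 28
Delta = (2 - 7) * 28 mod 97 = 54
New hash = (24 + 54) mod 97 = 78

Answer: 78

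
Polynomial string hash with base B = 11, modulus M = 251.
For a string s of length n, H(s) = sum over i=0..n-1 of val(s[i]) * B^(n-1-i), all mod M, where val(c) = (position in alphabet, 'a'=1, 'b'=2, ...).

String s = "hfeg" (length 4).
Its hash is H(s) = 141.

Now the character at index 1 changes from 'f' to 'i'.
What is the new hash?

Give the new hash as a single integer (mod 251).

val('f') = 6, val('i') = 9
Position k = 1, exponent = n-1-k = 2
B^2 mod M = 11^2 mod 251 = 121
Delta = (9 - 6) * 121 mod 251 = 112
New hash = (141 + 112) mod 251 = 2

Answer: 2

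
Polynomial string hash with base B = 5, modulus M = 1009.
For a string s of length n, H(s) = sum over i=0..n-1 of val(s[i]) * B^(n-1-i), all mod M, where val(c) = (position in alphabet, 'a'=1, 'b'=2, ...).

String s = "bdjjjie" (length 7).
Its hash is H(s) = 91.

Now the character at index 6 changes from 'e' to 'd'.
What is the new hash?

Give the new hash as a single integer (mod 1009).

val('e') = 5, val('d') = 4
Position k = 6, exponent = n-1-k = 0
B^0 mod M = 5^0 mod 1009 = 1
Delta = (4 - 5) * 1 mod 1009 = 1008
New hash = (91 + 1008) mod 1009 = 90

Answer: 90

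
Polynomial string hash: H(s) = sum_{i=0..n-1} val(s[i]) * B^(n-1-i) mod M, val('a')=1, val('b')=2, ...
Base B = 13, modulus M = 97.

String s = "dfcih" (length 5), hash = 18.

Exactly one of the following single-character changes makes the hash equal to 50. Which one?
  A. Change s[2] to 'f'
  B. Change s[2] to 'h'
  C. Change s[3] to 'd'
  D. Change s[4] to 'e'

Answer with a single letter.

Answer: C

Derivation:
Option A: s[2]='c'->'f', delta=(6-3)*13^2 mod 97 = 22, hash=18+22 mod 97 = 40
Option B: s[2]='c'->'h', delta=(8-3)*13^2 mod 97 = 69, hash=18+69 mod 97 = 87
Option C: s[3]='i'->'d', delta=(4-9)*13^1 mod 97 = 32, hash=18+32 mod 97 = 50 <-- target
Option D: s[4]='h'->'e', delta=(5-8)*13^0 mod 97 = 94, hash=18+94 mod 97 = 15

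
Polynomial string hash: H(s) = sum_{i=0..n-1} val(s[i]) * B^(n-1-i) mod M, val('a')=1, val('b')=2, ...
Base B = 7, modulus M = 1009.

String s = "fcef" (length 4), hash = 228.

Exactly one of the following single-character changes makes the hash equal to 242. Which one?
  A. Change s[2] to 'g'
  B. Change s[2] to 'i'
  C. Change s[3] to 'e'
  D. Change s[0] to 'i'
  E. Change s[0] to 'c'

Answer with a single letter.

Answer: A

Derivation:
Option A: s[2]='e'->'g', delta=(7-5)*7^1 mod 1009 = 14, hash=228+14 mod 1009 = 242 <-- target
Option B: s[2]='e'->'i', delta=(9-5)*7^1 mod 1009 = 28, hash=228+28 mod 1009 = 256
Option C: s[3]='f'->'e', delta=(5-6)*7^0 mod 1009 = 1008, hash=228+1008 mod 1009 = 227
Option D: s[0]='f'->'i', delta=(9-6)*7^3 mod 1009 = 20, hash=228+20 mod 1009 = 248
Option E: s[0]='f'->'c', delta=(3-6)*7^3 mod 1009 = 989, hash=228+989 mod 1009 = 208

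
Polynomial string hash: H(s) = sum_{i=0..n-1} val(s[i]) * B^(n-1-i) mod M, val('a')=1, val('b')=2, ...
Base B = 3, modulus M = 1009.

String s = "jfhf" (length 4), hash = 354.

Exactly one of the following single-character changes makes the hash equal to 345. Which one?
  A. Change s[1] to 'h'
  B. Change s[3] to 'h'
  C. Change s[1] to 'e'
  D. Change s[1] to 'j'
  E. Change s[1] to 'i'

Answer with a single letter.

Option A: s[1]='f'->'h', delta=(8-6)*3^2 mod 1009 = 18, hash=354+18 mod 1009 = 372
Option B: s[3]='f'->'h', delta=(8-6)*3^0 mod 1009 = 2, hash=354+2 mod 1009 = 356
Option C: s[1]='f'->'e', delta=(5-6)*3^2 mod 1009 = 1000, hash=354+1000 mod 1009 = 345 <-- target
Option D: s[1]='f'->'j', delta=(10-6)*3^2 mod 1009 = 36, hash=354+36 mod 1009 = 390
Option E: s[1]='f'->'i', delta=(9-6)*3^2 mod 1009 = 27, hash=354+27 mod 1009 = 381

Answer: C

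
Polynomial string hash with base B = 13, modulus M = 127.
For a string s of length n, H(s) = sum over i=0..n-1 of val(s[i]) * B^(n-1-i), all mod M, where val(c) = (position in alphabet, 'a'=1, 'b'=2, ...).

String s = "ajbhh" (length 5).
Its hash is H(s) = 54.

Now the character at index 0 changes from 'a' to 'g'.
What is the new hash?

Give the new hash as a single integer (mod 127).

Answer: 97

Derivation:
val('a') = 1, val('g') = 7
Position k = 0, exponent = n-1-k = 4
B^4 mod M = 13^4 mod 127 = 113
Delta = (7 - 1) * 113 mod 127 = 43
New hash = (54 + 43) mod 127 = 97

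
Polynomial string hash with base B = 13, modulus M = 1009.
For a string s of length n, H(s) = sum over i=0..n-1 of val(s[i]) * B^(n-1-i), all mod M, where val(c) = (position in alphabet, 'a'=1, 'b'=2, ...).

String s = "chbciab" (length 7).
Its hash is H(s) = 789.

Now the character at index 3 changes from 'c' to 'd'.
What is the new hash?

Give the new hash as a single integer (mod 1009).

Answer: 968

Derivation:
val('c') = 3, val('d') = 4
Position k = 3, exponent = n-1-k = 3
B^3 mod M = 13^3 mod 1009 = 179
Delta = (4 - 3) * 179 mod 1009 = 179
New hash = (789 + 179) mod 1009 = 968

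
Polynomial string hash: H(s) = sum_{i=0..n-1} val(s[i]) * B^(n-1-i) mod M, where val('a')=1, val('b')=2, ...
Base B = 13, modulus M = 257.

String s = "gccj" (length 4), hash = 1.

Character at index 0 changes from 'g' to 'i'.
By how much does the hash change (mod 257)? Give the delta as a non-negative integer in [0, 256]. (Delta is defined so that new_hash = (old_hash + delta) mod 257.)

Answer: 25

Derivation:
Delta formula: (val(new) - val(old)) * B^(n-1-k) mod M
  val('i') - val('g') = 9 - 7 = 2
  B^(n-1-k) = 13^3 mod 257 = 141
  Delta = 2 * 141 mod 257 = 25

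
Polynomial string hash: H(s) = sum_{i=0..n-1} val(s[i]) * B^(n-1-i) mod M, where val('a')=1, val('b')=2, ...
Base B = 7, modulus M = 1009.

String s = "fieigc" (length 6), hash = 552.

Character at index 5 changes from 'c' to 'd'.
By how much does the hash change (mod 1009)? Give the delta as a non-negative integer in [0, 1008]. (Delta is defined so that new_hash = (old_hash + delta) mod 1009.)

Delta formula: (val(new) - val(old)) * B^(n-1-k) mod M
  val('d') - val('c') = 4 - 3 = 1
  B^(n-1-k) = 7^0 mod 1009 = 1
  Delta = 1 * 1 mod 1009 = 1

Answer: 1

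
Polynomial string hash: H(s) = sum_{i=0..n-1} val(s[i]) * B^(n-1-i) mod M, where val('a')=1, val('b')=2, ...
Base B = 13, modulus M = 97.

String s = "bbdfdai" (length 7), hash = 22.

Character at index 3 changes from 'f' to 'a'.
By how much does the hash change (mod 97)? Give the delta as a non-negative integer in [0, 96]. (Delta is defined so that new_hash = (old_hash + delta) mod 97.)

Delta formula: (val(new) - val(old)) * B^(n-1-k) mod M
  val('a') - val('f') = 1 - 6 = -5
  B^(n-1-k) = 13^3 mod 97 = 63
  Delta = -5 * 63 mod 97 = 73

Answer: 73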